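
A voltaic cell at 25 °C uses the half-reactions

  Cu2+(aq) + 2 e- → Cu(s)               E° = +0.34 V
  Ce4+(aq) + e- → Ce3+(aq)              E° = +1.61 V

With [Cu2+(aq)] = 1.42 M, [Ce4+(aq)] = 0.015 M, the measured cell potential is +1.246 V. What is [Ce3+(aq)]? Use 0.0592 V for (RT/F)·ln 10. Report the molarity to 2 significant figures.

0.032 M

Ce⁴⁺/Ce³⁺ is the cathode (higher E°); E°cell = +1.61 − (+0.34) = +1.27 V with n = 2.
Since E = E° − (0.0592/n)·log Q, log Q = n(E° − E)/0.0592 = 0.811.
For 2 Ce4+(aq) + Cu(s) → 2 Ce3+(aq) + Cu2+(aq), the reaction quotient is Q = ([Ce3+(aq)]^2·[Cu2+(aq)]) / [Ce4+(aq)]^2.
Solving for the unknown gives log [Ce3+(aq)] = −1.495, so [Ce3+(aq)] ≈ 0.032 M.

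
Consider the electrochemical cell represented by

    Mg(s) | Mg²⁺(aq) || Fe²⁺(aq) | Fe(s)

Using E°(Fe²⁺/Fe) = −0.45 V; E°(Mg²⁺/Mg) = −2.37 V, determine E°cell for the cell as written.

+1.92 V

By convention the left-hand electrode in cell notation is the anode (oxidation) and the right-hand electrode is the cathode (reduction).
E°cell = E°(right) − E°(left) = −0.45 − (−2.37) = +1.92 V.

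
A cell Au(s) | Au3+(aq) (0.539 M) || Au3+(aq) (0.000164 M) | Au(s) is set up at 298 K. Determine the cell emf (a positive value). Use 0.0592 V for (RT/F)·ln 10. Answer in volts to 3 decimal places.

0.069 V

For a concentration cell E°cell = 0, since both electrodes use the same couple.
The compartment with the higher Au3+(aq) concentration (0.539 M) acts as the cathode; ions are reduced there and produced at the dilute (0.000164 M) anode.
With n = 3, Ecell = −(0.0592/3)·log([dilute]/[conc]) = −(0.0592/3)·log(0.000164/0.539) = +0.069 V.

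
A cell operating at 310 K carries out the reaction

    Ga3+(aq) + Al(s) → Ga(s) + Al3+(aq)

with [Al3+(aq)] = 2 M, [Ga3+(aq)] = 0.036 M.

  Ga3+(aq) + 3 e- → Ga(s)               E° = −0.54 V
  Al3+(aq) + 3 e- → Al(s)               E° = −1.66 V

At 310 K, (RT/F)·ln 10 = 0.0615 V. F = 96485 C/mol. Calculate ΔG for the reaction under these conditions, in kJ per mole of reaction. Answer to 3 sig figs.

The standard cell potential is −0.54 − (−1.66) = +1.12 V, with n = 3 electrons in the balanced equation.
Here Q = [Al3+(aq)] / [Ga3+(aq)] = 55.6 (log Q = 1.745), giving E = +1.12 − (0.0615/3)·(1.745) = +1.0842 V.
Finally ΔG = −nFE = −(3)(96485 C/mol)(+1.0842 V) = −314 kJ/mol.

−314 kJ/mol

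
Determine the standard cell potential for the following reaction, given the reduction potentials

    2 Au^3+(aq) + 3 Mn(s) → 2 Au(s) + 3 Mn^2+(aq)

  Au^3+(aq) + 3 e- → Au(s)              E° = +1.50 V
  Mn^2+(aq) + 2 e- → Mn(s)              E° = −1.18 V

In the reaction as written, Au^3+(aq) is reduced (cathode) and Mn^2+(aq) is produced by oxidation at the anode.
E°cell = E°(cathode) − E°(anode) = +1.50 − (−1.18) = +2.68 V.

+2.68 V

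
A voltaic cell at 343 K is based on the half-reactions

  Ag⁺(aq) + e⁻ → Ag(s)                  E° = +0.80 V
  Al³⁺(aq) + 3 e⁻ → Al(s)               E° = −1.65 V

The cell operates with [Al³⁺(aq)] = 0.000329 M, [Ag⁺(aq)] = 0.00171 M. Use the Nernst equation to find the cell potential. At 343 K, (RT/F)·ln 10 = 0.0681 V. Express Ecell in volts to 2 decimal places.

+2.34 V

Ag⁺/Ag is reduced (cathode, E° = +0.80 V) and Al³⁺/Al is oxidized (anode).
The standard potential is +0.80 − (−1.65) = +2.45 V and the balanced reaction transfers n = 3 electrons.
For the overall reaction 3 Ag⁺(aq) + Al(s) → 3 Ag(s) + Al³⁺(aq), Q = [Al³⁺(aq)] / [Ag⁺(aq)]^3 = 6.58×10^4, giving log Q = 4.818.
By the Nernst equation, E = +2.45 − (0.0681/3)·(4.818) = +2.34 V.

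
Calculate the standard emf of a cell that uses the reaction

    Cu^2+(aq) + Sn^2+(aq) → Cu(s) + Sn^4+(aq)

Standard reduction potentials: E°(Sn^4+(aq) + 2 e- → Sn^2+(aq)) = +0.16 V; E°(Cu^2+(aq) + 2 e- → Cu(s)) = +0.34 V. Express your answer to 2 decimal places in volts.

+0.18 V

In the reaction as written, Cu^2+(aq) is reduced (cathode) and Sn^4+(aq) is produced by oxidation at the anode.
E°cell = E°(cathode) − E°(anode) = +0.34 − (+0.16) = +0.18 V.
The positive value indicates the reaction is spontaneous as written.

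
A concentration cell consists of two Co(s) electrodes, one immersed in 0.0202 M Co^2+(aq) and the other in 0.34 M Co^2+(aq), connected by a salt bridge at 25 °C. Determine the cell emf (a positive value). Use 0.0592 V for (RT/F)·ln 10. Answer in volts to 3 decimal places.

For a concentration cell E°cell = 0, since both electrodes use the same couple.
The compartment with the higher Co^2+(aq) concentration (0.34 M) acts as the cathode; ions are reduced there and produced at the dilute (0.0202 M) anode.
With n = 2, Ecell = −(0.0592/2)·log([dilute]/[conc]) = −(0.0592/2)·log(0.0202/0.34) = +0.036 V.

0.036 V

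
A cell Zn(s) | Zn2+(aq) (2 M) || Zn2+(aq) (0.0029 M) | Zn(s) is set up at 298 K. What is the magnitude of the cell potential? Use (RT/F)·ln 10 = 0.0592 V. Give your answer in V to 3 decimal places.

0.084 V

For a concentration cell E°cell = 0, since both electrodes use the same couple.
The compartment with the higher Zn2+(aq) concentration (2 M) acts as the cathode; ions are reduced there and produced at the dilute (0.0029 M) anode.
With n = 2, Ecell = −(0.0592/2)·log([dilute]/[conc]) = −(0.0592/2)·log(0.0029/2) = +0.084 V.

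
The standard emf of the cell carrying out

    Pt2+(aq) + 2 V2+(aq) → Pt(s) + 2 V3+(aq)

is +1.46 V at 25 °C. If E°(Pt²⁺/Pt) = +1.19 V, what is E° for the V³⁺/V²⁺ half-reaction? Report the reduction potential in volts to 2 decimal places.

−0.27 V

In the reaction as written the Pt²⁺/Pt couple is reduced (cathode) and V³⁺/V²⁺ is oxidized (anode), so E°cell = E°(Pt²⁺/Pt) − E°(V³⁺/V²⁺).
E°(V³⁺/V²⁺) = E°(cathode) − E°cell = +1.19 − (+1.46) = −0.27 V.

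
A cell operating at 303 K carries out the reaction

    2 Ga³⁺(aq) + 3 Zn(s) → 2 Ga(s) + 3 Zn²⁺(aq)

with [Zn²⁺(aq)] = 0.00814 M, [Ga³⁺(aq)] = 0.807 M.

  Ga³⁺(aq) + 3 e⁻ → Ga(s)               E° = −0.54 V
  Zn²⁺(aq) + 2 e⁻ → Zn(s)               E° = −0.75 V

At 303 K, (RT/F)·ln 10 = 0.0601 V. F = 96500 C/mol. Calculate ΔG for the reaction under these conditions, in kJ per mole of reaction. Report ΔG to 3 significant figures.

E°cell = −0.54 − (−0.75) = +0.21 V; the balanced reaction transfers n = 6 electrons.
The reaction quotient is [Zn²⁺(aq)]^3 / [Ga³⁺(aq)]^2 = 8.28×10^−7; by Nernst, E = +0.21 − (0.0601/6)(−6.082) = +0.2709 V.
Finally ΔG = −nFE = −(6)(96500 C/mol)(+0.2709 V) = −157 kJ/mol.

−157 kJ/mol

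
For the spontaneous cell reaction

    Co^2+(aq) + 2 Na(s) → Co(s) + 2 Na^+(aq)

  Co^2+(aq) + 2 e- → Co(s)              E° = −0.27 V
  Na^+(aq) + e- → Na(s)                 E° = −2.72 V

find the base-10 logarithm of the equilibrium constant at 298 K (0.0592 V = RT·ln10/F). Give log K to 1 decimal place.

The Co²⁺/Co couple is reduced (cathode); E°cell = −0.27 − (−2.72) = +2.45 V with n = 2.
At equilibrium E = 0, so log K = nE°cell / 0.0592 = (2)(+2.45) / 0.0592 = 82.8.

log K = 82.8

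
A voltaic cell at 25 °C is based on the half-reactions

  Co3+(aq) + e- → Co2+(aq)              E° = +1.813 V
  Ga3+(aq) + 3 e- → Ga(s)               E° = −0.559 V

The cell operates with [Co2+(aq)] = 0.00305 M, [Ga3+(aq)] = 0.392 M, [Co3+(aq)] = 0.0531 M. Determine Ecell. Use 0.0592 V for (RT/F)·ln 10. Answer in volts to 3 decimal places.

Co³⁺/Co²⁺ is reduced (cathode, E° = +1.813 V) and Ga³⁺/Ga is oxidized (anode).
E°cell = E°cat − E°an = +1.813 − (−0.559) = +2.372 V; n = 3.
The balanced reaction is 3 Co3+(aq) + Ga(s) → 3 Co2+(aq) + Ga3+(aq), so Q = ([Co2+(aq)]^3·[Ga3+(aq)]) / [Co3+(aq)]^3 = 7.43×10^−5 and log Q = −4.129.
E = E° − (0.0592/n)·log Q = +2.372 − (0.0592/3)(−4.129) = +2.453 V.

+2.453 V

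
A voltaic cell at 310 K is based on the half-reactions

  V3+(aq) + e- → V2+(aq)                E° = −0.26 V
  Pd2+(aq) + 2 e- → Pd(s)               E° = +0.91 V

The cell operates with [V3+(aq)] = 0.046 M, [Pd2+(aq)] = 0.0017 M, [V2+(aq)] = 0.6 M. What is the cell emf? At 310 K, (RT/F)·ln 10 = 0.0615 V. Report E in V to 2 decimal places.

+1.15 V

The Pd²⁺/Pd couple has the more positive E°, so it is the cathode; V³⁺/V²⁺ is the anode.
The standard potential is +0.91 − (−0.26) = +1.17 V and the balanced reaction transfers n = 2 electrons.
The balanced reaction is Pd2+(aq) + 2 V2+(aq) → Pd(s) + 2 V3+(aq), so Q = [V3+(aq)]^2 / ([Pd2+(aq)]·[V2+(aq)]^2) = 3.46 and log Q = 0.539.
E = E° − (0.0615/n)·log Q = +1.17 − (0.0615/2)(0.539) = +1.15 V.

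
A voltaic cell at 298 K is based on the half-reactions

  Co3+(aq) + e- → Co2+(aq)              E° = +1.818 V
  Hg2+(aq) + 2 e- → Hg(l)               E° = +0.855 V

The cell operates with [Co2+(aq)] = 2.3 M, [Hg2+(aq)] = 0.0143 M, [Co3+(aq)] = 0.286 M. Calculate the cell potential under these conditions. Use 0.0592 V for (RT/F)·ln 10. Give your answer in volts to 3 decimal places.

+0.964 V

Co³⁺/Co²⁺ is reduced (cathode, E° = +1.818 V) and Hg²⁺/Hg is oxidized (anode).
E°cell = E°cat − E°an = +1.818 − (+0.855) = +0.963 V; n = 2.
The balanced reaction is 2 Co3+(aq) + Hg(l) → 2 Co2+(aq) + Hg2+(aq), so Q = ([Co2+(aq)]^2·[Hg2+(aq)]) / [Co3+(aq)]^2 = 0.925 and log Q = −0.034.
Applying E = E° − (RT ln10/nF)·log Q gives +0.963 − (0.0592/2)(−0.034) = +0.964 V.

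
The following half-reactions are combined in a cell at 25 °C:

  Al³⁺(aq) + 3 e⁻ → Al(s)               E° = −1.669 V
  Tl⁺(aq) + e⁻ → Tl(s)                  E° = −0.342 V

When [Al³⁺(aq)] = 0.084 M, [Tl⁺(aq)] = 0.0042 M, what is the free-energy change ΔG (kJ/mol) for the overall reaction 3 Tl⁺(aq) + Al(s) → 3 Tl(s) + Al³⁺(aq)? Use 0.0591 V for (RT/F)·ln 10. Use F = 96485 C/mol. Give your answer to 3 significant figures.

−350 kJ/mol

With Tl⁺/Tl reduced at the cathode, E°cell = −0.342 − (−1.669) = +1.327 V and n = 3.
The reaction quotient is [Al³⁺(aq)] / [Tl⁺(aq)]^3 = 1.13×10^6; by Nernst, E = +1.327 − (0.0591/3)(6.055) = +1.2077 V.
Then ΔG = −nFE = −3 × 96485 × +1.2077 J/mol = −350 kJ/mol.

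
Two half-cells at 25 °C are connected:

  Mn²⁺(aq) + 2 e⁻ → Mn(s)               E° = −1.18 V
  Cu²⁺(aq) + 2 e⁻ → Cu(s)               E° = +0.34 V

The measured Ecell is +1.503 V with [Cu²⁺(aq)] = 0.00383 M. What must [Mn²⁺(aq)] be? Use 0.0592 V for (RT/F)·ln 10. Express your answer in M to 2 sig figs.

With Cu²⁺/Cu at the cathode and Mn²⁺/Mn at the anode, E°cell = +0.34 − (−1.18) = +1.52 V (n = 2).
Rearranging E = E° − (0.0592/n)·log Q gives log Q = 2(+1.52 − (+1.503))/0.0592 = 0.574.
For Cu²⁺(aq) + Mn(s) → Cu(s) + Mn²⁺(aq), the reaction quotient is Q = [Mn²⁺(aq)] / [Cu²⁺(aq)].
Solving for the unknown gives log [Mn²⁺(aq)] = −1.843, so [Mn²⁺(aq)] ≈ 0.014 M.

0.014 M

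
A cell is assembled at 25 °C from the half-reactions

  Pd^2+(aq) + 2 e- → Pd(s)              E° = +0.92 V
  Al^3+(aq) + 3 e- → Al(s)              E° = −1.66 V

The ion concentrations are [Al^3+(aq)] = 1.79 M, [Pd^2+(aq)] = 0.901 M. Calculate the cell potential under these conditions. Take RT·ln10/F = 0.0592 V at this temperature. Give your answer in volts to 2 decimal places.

Since E°(Pd²⁺/Pd) > E°(Al³⁺/Al), Pd²⁺/Pd serves as the cathode.
The standard potential is +0.92 − (−1.66) = +2.58 V and the balanced reaction transfers n = 6 electrons.
The balanced reaction is 3 Pd^2+(aq) + 2 Al(s) → 3 Pd(s) + 2 Al^3+(aq), so Q = [Al^3+(aq)]^2 / [Pd^2+(aq)]^3 = 4.38 and log Q = 0.642.
Applying E = E° − (RT ln10/nF)·log Q gives +2.58 − (0.0592/6)(0.642) = +2.57 V.

+2.57 V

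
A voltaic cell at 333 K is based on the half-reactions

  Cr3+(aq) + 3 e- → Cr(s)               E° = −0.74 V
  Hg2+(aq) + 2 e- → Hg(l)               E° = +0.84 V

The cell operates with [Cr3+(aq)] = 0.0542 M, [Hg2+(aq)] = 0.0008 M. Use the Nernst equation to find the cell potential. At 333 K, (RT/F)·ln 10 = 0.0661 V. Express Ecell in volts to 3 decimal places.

+1.506 V

The Hg²⁺/Hg couple has the more positive E°, so it is the cathode; Cr³⁺/Cr is the anode.
E°cell = +0.84 − (−0.74) = +1.58 V, with n = 6 electrons transferred.
Balancing gives 3 Hg2+(aq) + 2 Cr(s) → 3 Hg(l) + 2 Cr3+(aq); hence Q = [Cr3+(aq)]^2 / [Hg2+(aq)]^3 = 5.74×10^6 (log Q = 6.759).
E = E° − (0.0661/n)·log Q = +1.58 − (0.0661/6)(6.759) = +1.506 V.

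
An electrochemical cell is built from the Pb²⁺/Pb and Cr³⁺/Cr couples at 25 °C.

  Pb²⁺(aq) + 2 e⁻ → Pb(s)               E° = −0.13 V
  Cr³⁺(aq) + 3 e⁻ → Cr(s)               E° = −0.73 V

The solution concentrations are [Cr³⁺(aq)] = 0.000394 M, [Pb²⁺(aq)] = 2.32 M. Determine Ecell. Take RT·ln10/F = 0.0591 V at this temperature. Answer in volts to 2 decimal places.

Pb²⁺/Pb is reduced (cathode, E° = −0.13 V) and Cr³⁺/Cr is oxidized (anode).
E°cell = −0.13 − (−0.73) = +0.60 V, with n = 6 electrons transferred.
Balancing gives 3 Pb²⁺(aq) + 2 Cr(s) → 3 Pb(s) + 2 Cr³⁺(aq); hence Q = [Cr³⁺(aq)]^2 / [Pb²⁺(aq)]^3 = 1.24×10^−8 (log Q = −7.905).
Applying E = E° − (RT ln10/nF)·log Q gives +0.60 − (0.0591/6)(−7.905) = +0.68 V.

+0.68 V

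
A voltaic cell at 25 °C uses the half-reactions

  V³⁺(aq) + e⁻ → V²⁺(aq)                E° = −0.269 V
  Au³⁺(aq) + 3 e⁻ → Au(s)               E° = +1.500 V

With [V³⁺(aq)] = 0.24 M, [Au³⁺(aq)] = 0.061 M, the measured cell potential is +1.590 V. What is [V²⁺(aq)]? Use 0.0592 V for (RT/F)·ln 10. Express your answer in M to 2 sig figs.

The Au³⁺/Au couple has the larger reduction potential, so it is the cathode: E°cell = +1.500 − (−0.269) = +1.769 V and n = 3.
Rearranging E = E° − (0.0592/n)·log Q gives log Q = 3(+1.769 − (+1.590))/0.0592 = 9.071.
For Au³⁺(aq) + 3 V²⁺(aq) → Au(s) + 3 V³⁺(aq), the reaction quotient is Q = [V³⁺(aq)]^3 / ([Au³⁺(aq)]·[V²⁺(aq)]^3).
Substituting the known concentrations and solving, log [V²⁺(aq)] = −3.239 and [V²⁺(aq)] = 0.00058 M.

0.00058 M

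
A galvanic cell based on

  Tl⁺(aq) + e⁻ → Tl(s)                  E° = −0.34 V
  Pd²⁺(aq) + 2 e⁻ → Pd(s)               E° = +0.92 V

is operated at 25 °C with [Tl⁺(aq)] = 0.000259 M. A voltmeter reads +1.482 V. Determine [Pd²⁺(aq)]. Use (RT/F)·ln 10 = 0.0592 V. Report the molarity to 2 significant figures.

2.1 M

The Pd²⁺/Pd couple has the larger reduction potential, so it is the cathode: E°cell = +0.92 − (−0.34) = +1.26 V and n = 2.
Rearranging E = E° − (0.0592/n)·log Q gives log Q = 2(+1.26 − (+1.482))/0.0592 = −7.500.
The balanced reaction is Pd²⁺(aq) + 2 Tl(s) → Pd(s) + 2 Tl⁺(aq), so Q = [Tl⁺(aq)]^2 / [Pd²⁺(aq)].
Isolating [Pd²⁺(aq)] in Q = 10^{−7.500} yields log [Pd²⁺(aq)] = 0.327, i.e. 2.1 M.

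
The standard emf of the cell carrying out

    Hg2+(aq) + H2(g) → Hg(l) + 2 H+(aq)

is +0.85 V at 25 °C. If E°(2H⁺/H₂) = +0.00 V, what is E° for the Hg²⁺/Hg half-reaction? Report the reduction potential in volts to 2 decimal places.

+0.85 V

In the reaction as written the Hg²⁺/Hg couple is reduced (cathode) and 2H⁺/H₂ is oxidized (anode), so E°cell = E°(Hg²⁺/Hg) − E°(2H⁺/H₂).
E°(Hg²⁺/Hg) = E°cell + E°(anode) = +0.85 + (+0.00) = +0.85 V.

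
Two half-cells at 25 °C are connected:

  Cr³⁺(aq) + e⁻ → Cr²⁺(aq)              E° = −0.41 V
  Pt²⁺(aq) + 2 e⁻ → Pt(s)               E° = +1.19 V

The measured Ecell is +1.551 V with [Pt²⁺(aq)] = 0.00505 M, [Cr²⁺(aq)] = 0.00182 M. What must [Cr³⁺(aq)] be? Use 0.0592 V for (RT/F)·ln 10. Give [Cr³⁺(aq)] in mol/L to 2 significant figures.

The Pt²⁺/Pt couple has the larger reduction potential, so it is the cathode: E°cell = +1.19 − (−0.41) = +1.60 V and n = 2.
Since E = E° − (0.0592/n)·log Q, log Q = n(E° − E)/0.0592 = 1.655.
For Pt²⁺(aq) + 2 Cr²⁺(aq) → Pt(s) + 2 Cr³⁺(aq), the reaction quotient is Q = [Cr³⁺(aq)]^2 / ([Pt²⁺(aq)]·[Cr²⁺(aq)]^2).
Solving for the unknown gives log [Cr³⁺(aq)] = −3.061, so [Cr³⁺(aq)] ≈ 0.00087 M.

0.00087 M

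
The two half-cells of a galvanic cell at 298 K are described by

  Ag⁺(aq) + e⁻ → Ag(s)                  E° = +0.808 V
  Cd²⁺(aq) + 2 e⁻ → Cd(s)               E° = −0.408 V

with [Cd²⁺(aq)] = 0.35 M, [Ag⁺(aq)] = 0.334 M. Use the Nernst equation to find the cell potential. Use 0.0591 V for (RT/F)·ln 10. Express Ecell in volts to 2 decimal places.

+1.20 V

Ag⁺/Ag is reduced (cathode, E° = +0.808 V) and Cd²⁺/Cd is oxidized (anode).
The standard potential is +0.808 − (−0.408) = +1.216 V and the balanced reaction transfers n = 2 electrons.
For the overall reaction 2 Ag⁺(aq) + Cd(s) → 2 Ag(s) + Cd²⁺(aq), Q = [Cd²⁺(aq)] / [Ag⁺(aq)]^2 = 3.14, giving log Q = 0.497.
Applying E = E° − (RT ln10/nF)·log Q gives +1.216 − (0.0591/2)(0.497) = +1.20 V.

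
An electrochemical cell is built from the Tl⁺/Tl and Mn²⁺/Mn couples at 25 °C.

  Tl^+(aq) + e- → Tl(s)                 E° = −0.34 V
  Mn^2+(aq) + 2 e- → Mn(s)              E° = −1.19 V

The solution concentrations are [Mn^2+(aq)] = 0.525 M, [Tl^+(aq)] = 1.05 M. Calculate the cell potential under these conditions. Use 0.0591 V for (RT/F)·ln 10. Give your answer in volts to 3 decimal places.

Since E°(Tl⁺/Tl) > E°(Mn²⁺/Mn), Tl⁺/Tl serves as the cathode.
The standard potential is −0.34 − (−1.19) = +0.85 V and the balanced reaction transfers n = 2 electrons.
Balancing gives 2 Tl^+(aq) + Mn(s) → 2 Tl(s) + Mn^2+(aq); hence Q = [Mn^2+(aq)] / [Tl^+(aq)]^2 = 0.476 (log Q = −0.322).
By the Nernst equation, E = +0.85 − (0.0591/2)·(−0.322) = +0.860 V.

+0.860 V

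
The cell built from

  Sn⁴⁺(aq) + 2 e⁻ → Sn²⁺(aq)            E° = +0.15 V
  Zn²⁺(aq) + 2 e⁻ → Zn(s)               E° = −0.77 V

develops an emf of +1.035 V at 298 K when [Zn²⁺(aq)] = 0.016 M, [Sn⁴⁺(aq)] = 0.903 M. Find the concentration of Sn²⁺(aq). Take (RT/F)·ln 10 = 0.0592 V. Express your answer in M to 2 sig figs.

The Sn⁴⁺/Sn²⁺ couple has the larger reduction potential, so it is the cathode: E°cell = +0.15 − (−0.77) = +0.92 V and n = 2.
From the Nernst equation, log Q = n(E° − E)/0.0592 = 2·(+0.92 − (+1.035))/0.0592 = −3.885.
The balanced reaction is Sn⁴⁺(aq) + Zn(s) → Sn²⁺(aq) + Zn²⁺(aq), so Q = ([Sn²⁺(aq)]·[Zn²⁺(aq)]) / [Sn⁴⁺(aq)].
Isolating [Sn²⁺(aq)] in Q = 10^{−3.885} yields log [Sn²⁺(aq)] = −2.133, i.e. 0.0074 M.

0.0074 M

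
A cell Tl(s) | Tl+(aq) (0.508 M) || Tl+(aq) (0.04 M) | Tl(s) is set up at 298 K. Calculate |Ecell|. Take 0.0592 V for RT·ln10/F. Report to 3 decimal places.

For a concentration cell E°cell = 0, since both electrodes use the same couple.
The compartment with the higher Tl+(aq) concentration (0.508 M) acts as the cathode; ions are reduced there and produced at the dilute (0.04 M) anode.
With n = 1, Ecell = −(0.0592/1)·log([dilute]/[conc]) = −(0.0592/1)·log(0.04/0.508) = +0.065 V.

0.065 V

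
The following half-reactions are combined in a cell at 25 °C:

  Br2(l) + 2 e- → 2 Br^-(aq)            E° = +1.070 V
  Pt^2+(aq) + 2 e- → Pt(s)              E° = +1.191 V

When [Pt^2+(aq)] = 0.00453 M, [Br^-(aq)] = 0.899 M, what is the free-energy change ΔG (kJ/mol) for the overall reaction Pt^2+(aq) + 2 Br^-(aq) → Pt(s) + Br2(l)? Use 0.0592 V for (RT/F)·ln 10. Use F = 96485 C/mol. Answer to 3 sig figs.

−9.44 kJ/mol

E°cell = +1.191 − (+1.070) = +0.121 V; the balanced reaction transfers n = 2 electrons.
The reaction quotient is 1 / ([Pt^2+(aq)]·[Br^-(aq)]^2) = 273; by Nernst, E = +0.121 − (0.0592/2)(2.436) = +0.0489 V.
Then ΔG = −nFE = −2 × 96485 × +0.0489 J/mol = −9.44 kJ/mol.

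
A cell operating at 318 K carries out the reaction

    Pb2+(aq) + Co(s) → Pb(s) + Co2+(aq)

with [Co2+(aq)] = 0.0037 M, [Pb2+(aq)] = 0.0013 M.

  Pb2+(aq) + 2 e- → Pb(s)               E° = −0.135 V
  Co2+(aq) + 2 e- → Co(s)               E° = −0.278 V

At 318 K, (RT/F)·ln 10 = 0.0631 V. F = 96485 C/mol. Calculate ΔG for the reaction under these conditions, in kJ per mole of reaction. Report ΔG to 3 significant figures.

−24.8 kJ/mol

The standard cell potential is −0.135 − (−0.278) = +0.143 V, with n = 2 electrons in the balanced equation.
Here Q = [Co2+(aq)] / [Pb2+(aq)] = 2.85 (log Q = 0.454), giving E = +0.143 − (0.0631/2)·(0.454) = +0.1287 V.
ΔG = −nFE = −(2)(96485)(+0.1287) J/mol = −24.8 kJ/mol.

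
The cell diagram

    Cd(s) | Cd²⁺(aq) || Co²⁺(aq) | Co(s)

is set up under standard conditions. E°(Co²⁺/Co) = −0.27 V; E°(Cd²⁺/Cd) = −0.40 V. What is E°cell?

+0.13 V

By convention the left-hand electrode in cell notation is the anode (oxidation) and the right-hand electrode is the cathode (reduction).
E°cell = E°(right) − E°(left) = −0.27 − (−0.40) = +0.13 V.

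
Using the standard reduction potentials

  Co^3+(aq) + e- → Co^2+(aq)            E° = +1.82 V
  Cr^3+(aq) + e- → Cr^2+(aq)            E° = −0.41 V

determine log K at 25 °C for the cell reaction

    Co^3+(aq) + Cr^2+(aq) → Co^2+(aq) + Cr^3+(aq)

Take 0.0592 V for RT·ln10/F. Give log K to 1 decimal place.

log K = 37.7

The Co³⁺/Co²⁺ couple is reduced (cathode); E°cell = +1.82 − (−0.41) = +2.23 V with n = 1.
At equilibrium E = 0, so log K = nE°cell / 0.0592 = (1)(+2.23) / 0.0592 = 37.7.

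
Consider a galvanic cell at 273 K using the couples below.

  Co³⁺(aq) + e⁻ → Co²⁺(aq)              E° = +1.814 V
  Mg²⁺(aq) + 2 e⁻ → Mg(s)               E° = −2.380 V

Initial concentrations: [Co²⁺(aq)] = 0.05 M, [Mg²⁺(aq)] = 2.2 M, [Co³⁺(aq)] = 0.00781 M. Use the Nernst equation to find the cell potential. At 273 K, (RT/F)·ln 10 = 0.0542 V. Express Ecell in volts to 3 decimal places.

Co³⁺/Co²⁺ is reduced (cathode, E° = +1.814 V) and Mg²⁺/Mg is oxidized (anode).
E°cell = +1.814 − (−2.380) = +4.194 V, with n = 2 electrons transferred.
For the overall reaction 2 Co³⁺(aq) + Mg(s) → 2 Co²⁺(aq) + Mg²⁺(aq), Q = ([Co²⁺(aq)]^2·[Mg²⁺(aq)]) / [Co³⁺(aq)]^2 = 90.2, giving log Q = 1.955.
By the Nernst equation, E = +4.194 − (0.0542/2)·(1.955) = +4.141 V.

+4.141 V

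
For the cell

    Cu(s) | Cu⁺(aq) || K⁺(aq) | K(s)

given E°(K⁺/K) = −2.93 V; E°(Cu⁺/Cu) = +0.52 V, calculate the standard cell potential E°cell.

By convention the left-hand electrode in cell notation is the anode (oxidation) and the right-hand electrode is the cathode (reduction).
E°cell = E°(right) − E°(left) = −2.93 − (+0.52) = −3.45 V.
The negative sign shows that, as written, the cell would require an external voltage to drive the reaction.

−3.45 V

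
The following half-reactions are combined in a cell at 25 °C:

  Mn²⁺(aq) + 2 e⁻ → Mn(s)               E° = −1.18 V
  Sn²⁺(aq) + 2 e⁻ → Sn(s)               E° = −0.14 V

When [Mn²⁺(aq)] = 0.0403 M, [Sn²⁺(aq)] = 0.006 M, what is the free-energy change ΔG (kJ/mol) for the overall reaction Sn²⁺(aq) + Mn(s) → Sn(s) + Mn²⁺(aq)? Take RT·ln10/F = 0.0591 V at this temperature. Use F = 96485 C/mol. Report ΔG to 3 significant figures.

−196 kJ/mol

With Sn²⁺/Sn reduced at the cathode, E°cell = −0.14 − (−1.18) = +1.04 V and n = 2.
Here Q = [Mn²⁺(aq)] / [Sn²⁺(aq)] = 6.72 (log Q = 0.827), giving E = +1.04 − (0.0591/2)·(0.827) = +1.0156 V.
Then ΔG = −nFE = −2 × 96485 × +1.0156 J/mol = −196 kJ/mol.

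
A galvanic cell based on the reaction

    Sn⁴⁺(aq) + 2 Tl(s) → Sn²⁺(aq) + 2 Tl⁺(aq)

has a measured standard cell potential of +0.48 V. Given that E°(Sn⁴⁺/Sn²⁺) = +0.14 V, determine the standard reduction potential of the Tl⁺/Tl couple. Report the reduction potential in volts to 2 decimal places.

−0.34 V

In the reaction as written the Sn⁴⁺/Sn²⁺ couple is reduced (cathode) and Tl⁺/Tl is oxidized (anode), so E°cell = E°(Sn⁴⁺/Sn²⁺) − E°(Tl⁺/Tl).
E°(Tl⁺/Tl) = E°(cathode) − E°cell = +0.14 − (+0.48) = −0.34 V.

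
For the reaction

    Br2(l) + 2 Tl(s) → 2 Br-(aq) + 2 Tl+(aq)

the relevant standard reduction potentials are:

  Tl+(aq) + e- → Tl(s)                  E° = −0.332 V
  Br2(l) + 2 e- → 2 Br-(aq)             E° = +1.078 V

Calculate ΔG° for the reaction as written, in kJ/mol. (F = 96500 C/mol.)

In the reaction as written Br2(l) is reduced, so the Br₂/Br⁻ couple is the cathode and Tl⁺/Tl is the anode.
E°cell = +1.078 − (−0.332) = +1.410 V; balancing electrons gives n = 2.
ΔG° = −nFE°cell = −(2)(96500)(+1.410) J/mol = −272 kJ/mol.

−272 kJ/mol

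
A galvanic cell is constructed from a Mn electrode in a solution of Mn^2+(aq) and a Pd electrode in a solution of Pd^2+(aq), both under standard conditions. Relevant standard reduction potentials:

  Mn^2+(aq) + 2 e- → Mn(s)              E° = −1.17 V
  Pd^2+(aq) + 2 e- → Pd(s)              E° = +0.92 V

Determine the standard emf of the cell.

Of the two couples in this cell, the one with the more positive reduction potential is reduced at the cathode: here that is Pd²⁺/Pd (+0.92 V); Mn²⁺/Mn (−1.17 V) is the anode.
E°cell = E°(cathode) − E°(anode) = +0.92 − (−1.17) = +2.09 V.

+2.09 V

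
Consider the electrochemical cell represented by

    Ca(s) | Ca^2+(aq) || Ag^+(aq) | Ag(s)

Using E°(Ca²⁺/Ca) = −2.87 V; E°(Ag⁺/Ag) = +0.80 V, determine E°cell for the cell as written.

By convention the left-hand electrode in cell notation is the anode (oxidation) and the right-hand electrode is the cathode (reduction).
E°cell = E°(right) − E°(left) = +0.80 − (−2.87) = +3.67 V.

+3.67 V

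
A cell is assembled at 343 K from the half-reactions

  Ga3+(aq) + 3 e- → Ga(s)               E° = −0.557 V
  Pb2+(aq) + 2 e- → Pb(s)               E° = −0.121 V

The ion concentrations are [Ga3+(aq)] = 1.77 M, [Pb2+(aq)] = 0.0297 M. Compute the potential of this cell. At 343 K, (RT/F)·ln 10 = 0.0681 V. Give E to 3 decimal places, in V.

The Pb²⁺/Pb couple has the more positive E°, so it is the cathode; Ga³⁺/Ga is the anode.
E°cell = E°cat − E°an = −0.121 − (−0.557) = +0.436 V; n = 6.
Balancing gives 3 Pb2+(aq) + 2 Ga(s) → 3 Pb(s) + 2 Ga3+(aq); hence Q = [Ga3+(aq)]^2 / [Pb2+(aq)]^3 = 1.2×10^5 (log Q = 5.078).
Applying E = E° − (RT ln10/nF)·log Q gives +0.436 − (0.0681/6)(5.078) = +0.378 V.

+0.378 V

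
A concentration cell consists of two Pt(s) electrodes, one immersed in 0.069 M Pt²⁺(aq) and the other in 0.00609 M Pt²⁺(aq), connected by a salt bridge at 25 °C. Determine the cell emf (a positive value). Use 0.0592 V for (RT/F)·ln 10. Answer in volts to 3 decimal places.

For a concentration cell E°cell = 0, since both electrodes use the same couple.
The compartment with the higher Pt²⁺(aq) concentration (0.069 M) acts as the cathode; ions are reduced there and produced at the dilute (0.00609 M) anode.
With n = 2, Ecell = −(0.0592/2)·log([dilute]/[conc]) = −(0.0592/2)·log(0.00609/0.069) = +0.031 V.

0.031 V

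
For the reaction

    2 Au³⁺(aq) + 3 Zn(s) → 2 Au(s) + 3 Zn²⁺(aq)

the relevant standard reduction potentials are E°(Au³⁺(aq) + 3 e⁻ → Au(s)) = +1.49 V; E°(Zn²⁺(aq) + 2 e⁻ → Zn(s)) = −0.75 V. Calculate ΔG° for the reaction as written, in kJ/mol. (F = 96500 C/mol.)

−1297 kJ/mol

In the reaction as written Au³⁺(aq) is reduced, so the Au³⁺/Au couple is the cathode and Zn²⁺/Zn is the anode.
E°cell = +1.49 − (−0.75) = +2.24 V; balancing electrons gives n = 6.
ΔG° = −nFE°cell = −(6)(96500)(+2.24) J/mol = −1297 kJ/mol.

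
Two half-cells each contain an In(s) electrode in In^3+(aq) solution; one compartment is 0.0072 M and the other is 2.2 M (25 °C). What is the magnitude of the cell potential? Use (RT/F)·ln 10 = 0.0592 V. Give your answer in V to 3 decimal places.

0.049 V

For a concentration cell E°cell = 0, since both electrodes use the same couple.
The compartment with the higher In^3+(aq) concentration (2.2 M) acts as the cathode; ions are reduced there and produced at the dilute (0.0072 M) anode.
With n = 3, Ecell = −(0.0592/3)·log([dilute]/[conc]) = −(0.0592/3)·log(0.0072/2.2) = +0.049 V.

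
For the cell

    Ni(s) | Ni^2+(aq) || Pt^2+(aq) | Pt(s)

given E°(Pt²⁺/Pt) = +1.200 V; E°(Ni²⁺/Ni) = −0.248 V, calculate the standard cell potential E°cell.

By convention the left-hand electrode in cell notation is the anode (oxidation) and the right-hand electrode is the cathode (reduction).
E°cell = E°(right) − E°(left) = +1.200 − (−0.248) = +1.448 V.

+1.448 V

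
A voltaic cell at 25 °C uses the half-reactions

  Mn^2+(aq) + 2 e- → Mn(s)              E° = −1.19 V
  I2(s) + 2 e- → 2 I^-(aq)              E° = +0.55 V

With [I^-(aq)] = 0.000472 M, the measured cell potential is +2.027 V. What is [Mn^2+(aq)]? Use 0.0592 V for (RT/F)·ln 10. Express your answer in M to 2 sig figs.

With I₂/I⁻ at the cathode and Mn²⁺/Mn at the anode, E°cell = +0.55 − (−1.19) = +1.74 V (n = 2).
Since E = E° − (0.0592/n)·log Q, log Q = n(E° − E)/0.0592 = −9.696.
The balanced reaction is I2(s) + Mn(s) → 2 I^-(aq) + Mn^2+(aq), so Q = [I^-(aq)]^2·[Mn^2+(aq)].
Substituting the known concentrations and solving, log [Mn^2+(aq)] = −3.044 and [Mn^2+(aq)] = 0.00090 M.

0.00090 M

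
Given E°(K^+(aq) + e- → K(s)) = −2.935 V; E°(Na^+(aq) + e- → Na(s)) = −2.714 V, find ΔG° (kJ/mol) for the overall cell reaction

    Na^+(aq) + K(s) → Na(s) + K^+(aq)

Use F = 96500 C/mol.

In the reaction as written Na^+(aq) is reduced, so the Na⁺/Na couple is the cathode and K⁺/K is the anode.
E°cell = −2.714 − (−2.935) = +0.221 V; balancing electrons gives n = 1.
ΔG° = −nFE°cell = −(1)(96500)(+0.221) J/mol = −21.3 kJ/mol.

−21.3 kJ/mol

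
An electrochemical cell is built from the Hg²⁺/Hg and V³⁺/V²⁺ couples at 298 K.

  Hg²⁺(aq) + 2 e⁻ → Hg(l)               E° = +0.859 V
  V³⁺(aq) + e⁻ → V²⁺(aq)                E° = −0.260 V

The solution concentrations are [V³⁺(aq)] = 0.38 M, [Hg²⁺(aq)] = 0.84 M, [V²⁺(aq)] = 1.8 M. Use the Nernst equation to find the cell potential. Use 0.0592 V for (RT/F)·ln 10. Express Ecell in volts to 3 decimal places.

The Hg²⁺/Hg couple has the more positive E°, so it is the cathode; V³⁺/V²⁺ is the anode.
E°cell = E°cat − E°an = +0.859 − (−0.260) = +1.119 V; n = 2.
Balancing gives Hg²⁺(aq) + 2 V²⁺(aq) → Hg(l) + 2 V³⁺(aq); hence Q = [V³⁺(aq)]^2 / ([Hg²⁺(aq)]·[V²⁺(aq)]^2) = 0.0531 (log Q = −1.275).
E = E° − (0.0592/n)·log Q = +1.119 − (0.0592/2)(−1.275) = +1.157 V.

+1.157 V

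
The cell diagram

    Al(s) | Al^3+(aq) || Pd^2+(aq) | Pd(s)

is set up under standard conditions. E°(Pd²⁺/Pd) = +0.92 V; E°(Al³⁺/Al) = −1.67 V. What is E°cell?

+2.59 V

By convention the left-hand electrode in cell notation is the anode (oxidation) and the right-hand electrode is the cathode (reduction).
E°cell = E°(right) − E°(left) = +0.92 − (−1.67) = +2.59 V.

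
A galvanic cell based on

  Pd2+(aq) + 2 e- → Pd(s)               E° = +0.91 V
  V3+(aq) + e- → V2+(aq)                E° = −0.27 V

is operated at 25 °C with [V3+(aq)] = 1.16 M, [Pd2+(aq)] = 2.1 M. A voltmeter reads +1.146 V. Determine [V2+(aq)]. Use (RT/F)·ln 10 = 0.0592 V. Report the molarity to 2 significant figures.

The Pd²⁺/Pd couple has the larger reduction potential, so it is the cathode: E°cell = +0.91 − (−0.27) = +1.18 V and n = 2.
Rearranging E = E° − (0.0592/n)·log Q gives log Q = 2(+1.18 − (+1.146))/0.0592 = 1.149.
The balanced reaction is Pd2+(aq) + 2 V2+(aq) → Pd(s) + 2 V3+(aq), so Q = [V3+(aq)]^2 / ([Pd2+(aq)]·[V2+(aq)]^2).
Solving for the unknown gives log [V2+(aq)] = −0.671, so [V2+(aq)] ≈ 0.21 M.

0.21 M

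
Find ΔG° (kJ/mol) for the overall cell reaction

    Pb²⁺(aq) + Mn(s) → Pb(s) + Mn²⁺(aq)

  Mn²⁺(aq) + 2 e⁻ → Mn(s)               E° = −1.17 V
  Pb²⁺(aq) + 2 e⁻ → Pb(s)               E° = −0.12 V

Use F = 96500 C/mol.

−203 kJ/mol

In the reaction as written Pb²⁺(aq) is reduced, so the Pb²⁺/Pb couple is the cathode and Mn²⁺/Mn is the anode.
E°cell = −0.12 − (−1.17) = +1.05 V; balancing electrons gives n = 2.
ΔG° = −nFE°cell = −(2)(96500)(+1.05) J/mol = −203 kJ/mol.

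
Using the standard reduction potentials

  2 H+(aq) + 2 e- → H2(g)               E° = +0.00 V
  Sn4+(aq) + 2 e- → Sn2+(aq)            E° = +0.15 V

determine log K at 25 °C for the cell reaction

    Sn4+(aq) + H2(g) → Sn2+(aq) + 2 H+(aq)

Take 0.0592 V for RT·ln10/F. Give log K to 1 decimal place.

log K = 5.1

The Sn⁴⁺/Sn²⁺ couple is reduced (cathode); E°cell = +0.15 − (+0.00) = +0.15 V with n = 2.
At equilibrium E = 0, so log K = nE°cell / 0.0592 = (2)(+0.15) / 0.0592 = 5.1.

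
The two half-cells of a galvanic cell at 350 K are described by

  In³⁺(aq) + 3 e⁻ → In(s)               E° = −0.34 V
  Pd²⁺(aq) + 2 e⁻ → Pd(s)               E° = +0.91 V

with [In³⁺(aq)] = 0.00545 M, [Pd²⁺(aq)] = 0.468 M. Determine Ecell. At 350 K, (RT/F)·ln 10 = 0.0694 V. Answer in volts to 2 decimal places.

Since E°(Pd²⁺/Pd) > E°(In³⁺/In), Pd²⁺/Pd serves as the cathode.
E°cell = +0.91 − (−0.34) = +1.25 V, with n = 6 electrons transferred.
Balancing gives 3 Pd²⁺(aq) + 2 In(s) → 3 Pd(s) + 2 In³⁺(aq); hence Q = [In³⁺(aq)]^2 / [Pd²⁺(aq)]^3 = 0.00029 (log Q = −3.538).
By the Nernst equation, E = +1.25 − (0.0694/6)·(−3.538) = +1.29 V.

+1.29 V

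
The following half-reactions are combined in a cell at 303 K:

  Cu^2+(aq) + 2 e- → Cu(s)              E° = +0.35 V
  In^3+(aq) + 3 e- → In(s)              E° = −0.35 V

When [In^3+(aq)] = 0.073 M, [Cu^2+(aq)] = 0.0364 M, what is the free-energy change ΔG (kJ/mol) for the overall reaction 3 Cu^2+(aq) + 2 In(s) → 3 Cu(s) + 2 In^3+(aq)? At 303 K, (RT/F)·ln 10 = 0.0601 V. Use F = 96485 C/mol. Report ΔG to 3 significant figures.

The standard cell potential is +0.35 − (−0.35) = +0.70 V, with n = 6 electrons in the balanced equation.
Q = [In^3+(aq)]^2 / [Cu^2+(aq)]^3 = 110, so log Q = 2.043 and E = +0.70 − (0.0601/6)(2.043) = +0.6795 V.
Finally ΔG = −nFE = −(6)(96485 C/mol)(+0.6795 V) = −393 kJ/mol.

−393 kJ/mol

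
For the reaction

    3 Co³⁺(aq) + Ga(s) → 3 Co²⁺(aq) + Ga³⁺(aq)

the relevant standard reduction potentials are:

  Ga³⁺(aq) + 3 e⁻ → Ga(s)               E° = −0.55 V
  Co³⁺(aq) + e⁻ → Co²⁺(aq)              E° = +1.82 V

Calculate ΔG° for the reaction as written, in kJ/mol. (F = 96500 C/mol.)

−686 kJ/mol

In the reaction as written Co³⁺(aq) is reduced, so the Co³⁺/Co²⁺ couple is the cathode and Ga³⁺/Ga is the anode.
E°cell = +1.82 − (−0.55) = +2.37 V; balancing electrons gives n = 3.
ΔG° = −nFE°cell = −(3)(96500)(+2.37) J/mol = −686 kJ/mol.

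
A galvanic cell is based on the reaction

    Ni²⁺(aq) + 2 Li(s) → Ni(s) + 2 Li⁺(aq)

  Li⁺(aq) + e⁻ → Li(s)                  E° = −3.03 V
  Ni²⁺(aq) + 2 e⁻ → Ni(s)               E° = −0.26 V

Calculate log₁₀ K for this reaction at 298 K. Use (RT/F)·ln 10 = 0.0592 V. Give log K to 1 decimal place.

log K = 93.6

The Ni²⁺/Ni couple is reduced (cathode); E°cell = −0.26 − (−3.03) = +2.77 V with n = 2.
At equilibrium E = 0, so log K = nE°cell / 0.0592 = (2)(+2.77) / 0.0592 = 93.6.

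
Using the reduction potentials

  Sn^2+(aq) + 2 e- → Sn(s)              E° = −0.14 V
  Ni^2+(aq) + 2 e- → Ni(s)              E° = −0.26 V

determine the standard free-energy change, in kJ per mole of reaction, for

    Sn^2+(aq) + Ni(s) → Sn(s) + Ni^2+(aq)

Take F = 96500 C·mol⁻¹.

In the reaction as written Sn^2+(aq) is reduced, so the Sn²⁺/Sn couple is the cathode and Ni²⁺/Ni is the anode.
E°cell = −0.14 − (−0.26) = +0.12 V; balancing electrons gives n = 2.
ΔG° = −nFE°cell = −(2)(96500)(+0.12) J/mol = −23.2 kJ/mol.

−23.2 kJ/mol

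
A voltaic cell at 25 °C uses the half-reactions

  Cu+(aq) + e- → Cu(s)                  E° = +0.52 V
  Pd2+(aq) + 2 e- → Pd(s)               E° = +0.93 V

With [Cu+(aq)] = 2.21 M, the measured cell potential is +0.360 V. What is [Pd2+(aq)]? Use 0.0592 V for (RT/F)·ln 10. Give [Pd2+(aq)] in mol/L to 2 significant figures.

With Pd²⁺/Pd at the cathode and Cu⁺/Cu at the anode, E°cell = +0.93 − (+0.52) = +0.41 V (n = 2).
Since E = E° − (0.0592/n)·log Q, log Q = n(E° − E)/0.0592 = 1.689.
For Pd2+(aq) + 2 Cu(s) → Pd(s) + 2 Cu+(aq), the reaction quotient is Q = [Cu+(aq)]^2 / [Pd2+(aq)].
Isolating [Pd2+(aq)] in Q = 10^{1.689} yields log [Pd2+(aq)] = −1.000, i.e. 0.10 M.

0.10 M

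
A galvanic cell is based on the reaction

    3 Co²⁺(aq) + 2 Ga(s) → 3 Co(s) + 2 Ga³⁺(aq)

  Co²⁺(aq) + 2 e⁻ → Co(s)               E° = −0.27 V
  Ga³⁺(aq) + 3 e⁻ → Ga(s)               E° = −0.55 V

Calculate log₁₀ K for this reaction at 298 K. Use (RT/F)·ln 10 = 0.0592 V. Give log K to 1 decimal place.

The Co²⁺/Co couple is reduced (cathode); E°cell = −0.27 − (−0.55) = +0.28 V with n = 6.
At equilibrium E = 0, so log K = nE°cell / 0.0592 = (6)(+0.28) / 0.0592 = 28.4.

log K = 28.4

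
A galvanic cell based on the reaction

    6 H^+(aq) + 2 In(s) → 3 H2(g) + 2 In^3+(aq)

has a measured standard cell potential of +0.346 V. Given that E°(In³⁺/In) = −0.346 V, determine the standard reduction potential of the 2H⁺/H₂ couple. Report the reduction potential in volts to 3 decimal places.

+0.000 V

In the reaction as written the 2H⁺/H₂ couple is reduced (cathode) and In³⁺/In is oxidized (anode), so E°cell = E°(2H⁺/H₂) − E°(In³⁺/In).
E°(2H⁺/H₂) = E°cell + E°(anode) = +0.346 + (−0.346) = +0.000 V.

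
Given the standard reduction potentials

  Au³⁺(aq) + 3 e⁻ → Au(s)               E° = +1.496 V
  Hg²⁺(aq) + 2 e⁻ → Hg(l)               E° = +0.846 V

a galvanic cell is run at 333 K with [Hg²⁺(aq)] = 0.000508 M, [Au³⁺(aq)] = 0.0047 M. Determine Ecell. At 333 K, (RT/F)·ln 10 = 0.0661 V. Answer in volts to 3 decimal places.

+0.708 V

The Au³⁺/Au couple has the more positive E°, so it is the cathode; Hg²⁺/Hg is the anode.
The standard potential is +1.496 − (+0.846) = +0.650 V and the balanced reaction transfers n = 6 electrons.
For the overall reaction 2 Au³⁺(aq) + 3 Hg(l) → 2 Au(s) + 3 Hg²⁺(aq), Q = [Hg²⁺(aq)]^3 / [Au³⁺(aq)]^2 = 5.93×10^−6, giving log Q = −5.227.
E = E° − (0.0661/n)·log Q = +0.650 − (0.0661/6)(−5.227) = +0.708 V.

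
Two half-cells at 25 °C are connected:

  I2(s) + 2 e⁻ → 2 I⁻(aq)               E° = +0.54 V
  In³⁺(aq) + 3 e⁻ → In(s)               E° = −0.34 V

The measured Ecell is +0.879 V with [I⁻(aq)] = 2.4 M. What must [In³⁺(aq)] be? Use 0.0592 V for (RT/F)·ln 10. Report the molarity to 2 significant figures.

With I₂/I⁻ at the cathode and In³⁺/In at the anode, E°cell = +0.54 − (−0.34) = +0.88 V (n = 6).
Since E = E° − (0.0592/n)·log Q, log Q = n(E° − E)/0.0592 = 0.101.
For 3 I2(s) + 2 In(s) → 6 I⁻(aq) + 2 In³⁺(aq), the reaction quotient is Q = [I⁻(aq)]^6·[In³⁺(aq)]^2.
Solving for the unknown gives log [In³⁺(aq)] = −1.090, so [In³⁺(aq)] ≈ 0.081 M.

0.081 M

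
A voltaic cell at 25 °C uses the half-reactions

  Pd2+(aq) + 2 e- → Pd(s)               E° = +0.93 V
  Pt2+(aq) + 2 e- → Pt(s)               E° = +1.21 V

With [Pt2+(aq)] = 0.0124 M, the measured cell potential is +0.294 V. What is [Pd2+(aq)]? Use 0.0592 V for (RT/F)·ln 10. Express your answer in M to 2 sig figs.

With Pt²⁺/Pt at the cathode and Pd²⁺/Pd at the anode, E°cell = +1.21 − (+0.93) = +0.28 V (n = 2).
Rearranging E = E° − (0.0592/n)·log Q gives log Q = 2(+0.28 − (+0.294))/0.0592 = −0.473.
The balanced reaction is Pt2+(aq) + Pd(s) → Pt(s) + Pd2+(aq), so Q = [Pd2+(aq)] / [Pt2+(aq)].
Isolating [Pd2+(aq)] in Q = 10^{−0.473} yields log [Pd2+(aq)] = −2.380, i.e. 0.0042 M.

0.0042 M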